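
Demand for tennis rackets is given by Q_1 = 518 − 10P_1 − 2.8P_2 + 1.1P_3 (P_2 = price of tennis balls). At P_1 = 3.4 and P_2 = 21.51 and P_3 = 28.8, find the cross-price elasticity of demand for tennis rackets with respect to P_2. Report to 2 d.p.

-0.13

At P_1 = 3.4 and P_2 = 21.51 and P_3 = 28.8: Q_1 = 455.452.
∂Q_1/∂P_2 = -2.8.
ε = (∂Q_1/∂P_2)(P_2/Q_1) = -2.8 × (21.51/455.452) ≈ -0.13.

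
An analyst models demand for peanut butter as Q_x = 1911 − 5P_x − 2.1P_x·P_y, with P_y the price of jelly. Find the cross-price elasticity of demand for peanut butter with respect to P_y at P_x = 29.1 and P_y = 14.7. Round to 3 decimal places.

At P_x = 29.1 and P_y = 14.7: Q_x = 867.183.
∂Q_x/∂P_y = -2.1P_x = -2.1(29.1) = -61.1100.
ε = (∂Q_x/∂P_y)(P_y/Q_x) = -61.1100 × (14.7/867.183) ≈ -1.036.
ε < 0: complements.

-1.036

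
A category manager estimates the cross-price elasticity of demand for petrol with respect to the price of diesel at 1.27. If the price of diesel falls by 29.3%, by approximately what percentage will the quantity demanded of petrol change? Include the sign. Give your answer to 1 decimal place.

%ΔQ ≈ ε × %ΔP of diesel = 1.27 × (-29.3%) = -37.2%.

-37.2%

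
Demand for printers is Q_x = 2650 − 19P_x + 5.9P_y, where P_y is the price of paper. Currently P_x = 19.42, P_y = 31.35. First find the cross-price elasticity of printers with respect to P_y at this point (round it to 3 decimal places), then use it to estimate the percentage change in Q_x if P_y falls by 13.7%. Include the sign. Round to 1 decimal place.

At P_x = 19.42, P_y = 31.35: Q_x = 2465.985.
∂Q_x/∂P_y = 5.9.
ε = (∂Q_x/∂P_y)(P_y/Q_x) = 5.9000 × 31.35/2465.985 ≈ 0.075.
%ΔQ_x ≈ ε × %ΔP_y = 0.075 × (-13.7%) = -1.0%.

-1.0%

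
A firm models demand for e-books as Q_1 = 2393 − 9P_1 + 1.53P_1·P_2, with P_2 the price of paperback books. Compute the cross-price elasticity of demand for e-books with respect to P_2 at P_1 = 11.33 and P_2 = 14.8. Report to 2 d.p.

At P_1 = 11.33 and P_2 = 14.8: Q_1 = 2547.587.
∂Q_1/∂P_2 = 1.53P_1 = 1.53(11.33) = 17.3349.
ε = (∂Q_1/∂P_2)(P_2/Q_1) = 17.3349 × (14.8/2547.587) ≈ 0.10.

0.10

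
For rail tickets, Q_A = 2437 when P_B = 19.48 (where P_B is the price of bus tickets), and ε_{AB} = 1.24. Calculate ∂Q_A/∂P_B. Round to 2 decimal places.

ε = (∂Q_A/∂P_B)·(P_B/Q_A) ⇒ ∂Q_A/∂P_B = ε·Q_A/P_B = 1.24 × 2437/19.48 ≈ 155.13.

155.13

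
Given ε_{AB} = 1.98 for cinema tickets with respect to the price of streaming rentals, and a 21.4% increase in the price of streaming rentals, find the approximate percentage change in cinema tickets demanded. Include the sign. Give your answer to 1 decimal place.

%ΔQ ≈ ε × %ΔP of streaming rentals = 1.98 × (21.4%) = 42.4%.

42.4%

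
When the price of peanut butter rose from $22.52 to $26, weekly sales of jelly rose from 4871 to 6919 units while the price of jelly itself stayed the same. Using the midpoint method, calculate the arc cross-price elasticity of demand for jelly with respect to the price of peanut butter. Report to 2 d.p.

ΔQ_A = 6919 − 4871 = 2048; ΔP_B = 26 − 22.52 = 3.48.
Midpoints: Q̄_A = 5895.0, P̄_B = 24.26.
ε = (ΔQ_A/Q̄_A)/(ΔP_B/P̄_B) = (2048/5895.0)/(3.48/24.26) ≈ 2.42.
ε > 0: jelly and peanut butter are substitutes.

2.42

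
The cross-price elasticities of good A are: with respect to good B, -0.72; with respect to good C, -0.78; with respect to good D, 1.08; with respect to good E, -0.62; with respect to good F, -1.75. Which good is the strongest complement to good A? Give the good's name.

good F

Complements have ε < 0. The most negative value is -1.75 (good F).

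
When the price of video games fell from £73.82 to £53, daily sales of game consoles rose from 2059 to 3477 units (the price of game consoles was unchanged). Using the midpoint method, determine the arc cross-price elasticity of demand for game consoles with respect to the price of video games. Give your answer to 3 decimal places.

-1.560

ΔQ_A = 3477 − 2059 = 1418; ΔP_B = 53 − 73.82 = -20.82.
Midpoints: Q̄_A = 2768.0, P̄_B = 63.41.
ε = (ΔQ_A/Q̄_A)/(ΔP_B/P̄_B) = (1418/2768.0)/(-20.82/63.41) ≈ -1.560.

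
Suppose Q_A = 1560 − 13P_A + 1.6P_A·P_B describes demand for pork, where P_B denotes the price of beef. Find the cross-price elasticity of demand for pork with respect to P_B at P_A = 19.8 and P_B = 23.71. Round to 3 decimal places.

0.366

At P_A = 19.8 and P_B = 23.71: Q_A = 2053.733.
∂Q_A/∂P_B = 1.6P_A = 1.6(19.8) = 31.6800.
ε = (∂Q_A/∂P_B)(P_B/Q_A) = 31.6800 × (23.71/2053.733) ≈ 0.366.
ε > 0: substitutes.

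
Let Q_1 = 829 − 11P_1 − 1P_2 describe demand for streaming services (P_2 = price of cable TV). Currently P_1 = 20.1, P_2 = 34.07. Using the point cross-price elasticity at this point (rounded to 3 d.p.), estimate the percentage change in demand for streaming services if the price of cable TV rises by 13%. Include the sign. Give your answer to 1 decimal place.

-0.8%

At P_1 = 20.1, P_2 = 34.07: Q_1 = 573.83.
∂Q_1/∂P_2 = -1.
ε = (∂Q_1/∂P_2)(P_2/Q_1) = -1.0000 × 34.07/573.83 ≈ -0.059.
%ΔQ_1 ≈ ε × %ΔP_2 = -0.059 × (13%) = -0.8%.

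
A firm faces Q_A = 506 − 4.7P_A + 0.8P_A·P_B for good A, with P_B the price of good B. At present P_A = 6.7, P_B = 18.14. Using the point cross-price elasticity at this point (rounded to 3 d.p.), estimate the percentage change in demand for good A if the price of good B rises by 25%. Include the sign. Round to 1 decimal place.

At P_A = 6.7, P_B = 18.14: Q_A = 571.740.
∂Q_A/∂P_B = 0.8P_A = 5.3600.
ε = (∂Q_A/∂P_B)(P_B/Q_A) = 5.3600 × 18.14/571.740 ≈ 0.170.
%ΔQ_A ≈ ε × %ΔP_B = 0.170 × (25%) = 4.3%.

4.3%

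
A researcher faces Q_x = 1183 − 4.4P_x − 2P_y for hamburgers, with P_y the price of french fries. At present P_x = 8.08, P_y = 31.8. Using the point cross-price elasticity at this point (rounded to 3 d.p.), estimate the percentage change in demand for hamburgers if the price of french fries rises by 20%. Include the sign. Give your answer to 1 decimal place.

At P_x = 8.08, P_y = 31.8: Q_x = 1083.848.
∂Q_x/∂P_y = -2.
ε = (∂Q_x/∂P_y)(P_y/Q_x) = -2.0000 × 31.8/1083.848 ≈ -0.059.
%ΔQ_x ≈ ε × %ΔP_y = -0.059 × (20%) = -1.2%.

-1.2%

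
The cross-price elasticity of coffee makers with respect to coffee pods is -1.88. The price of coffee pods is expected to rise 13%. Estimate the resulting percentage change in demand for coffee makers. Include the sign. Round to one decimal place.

-24.4%

%ΔQ ≈ ε × %ΔP of coffee pods = -1.88 × (13%) = -24.4%.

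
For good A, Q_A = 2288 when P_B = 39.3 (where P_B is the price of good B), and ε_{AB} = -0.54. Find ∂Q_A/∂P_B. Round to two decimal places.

-31.44

ε = (∂Q_A/∂P_B)·(P_B/Q_A) ⇒ ∂Q_A/∂P_B = ε·Q_A/P_B = -0.54 × 2288/39.3 ≈ -31.44.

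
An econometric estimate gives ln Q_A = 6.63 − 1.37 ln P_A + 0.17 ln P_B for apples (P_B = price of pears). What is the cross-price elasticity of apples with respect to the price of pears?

0.17

In a log-linear (constant-elasticity) demand function, the coefficient on ln P_B is the cross-price elasticity.
ε = 0.17. Positive, so apples and pears are substitutes.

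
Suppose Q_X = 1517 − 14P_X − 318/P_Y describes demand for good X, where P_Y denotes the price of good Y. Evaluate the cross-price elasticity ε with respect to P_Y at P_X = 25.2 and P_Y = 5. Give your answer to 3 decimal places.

0.058

At P_X = 25.2 and P_Y = 5: Q_X = 1100.6.
∂Q_X/∂P_Y = 318/P_Y² = 12.7200.
ε = (∂Q_X/∂P_Y)(P_Y/Q_X) = 12.7200 × (5/1100.6) ≈ 0.058.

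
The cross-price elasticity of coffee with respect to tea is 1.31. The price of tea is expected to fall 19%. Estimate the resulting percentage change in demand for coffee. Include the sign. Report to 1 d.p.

-24.9%

%ΔQ ≈ ε × %ΔP of tea = 1.31 × (-19%) = -24.9%.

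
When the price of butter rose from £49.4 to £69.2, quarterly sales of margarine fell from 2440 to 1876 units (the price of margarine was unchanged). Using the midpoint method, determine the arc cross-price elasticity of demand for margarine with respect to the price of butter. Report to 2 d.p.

-0.78

ΔQ_A = 1876 − 2440 = -564; ΔP_B = 69.2 − 49.4 = 19.8.
Midpoints: Q̄_A = 2158.0, P̄_B = 59.30.
ε = (ΔQ_A/Q̄_A)/(ΔP_B/P̄_B) = (-564/2158.0)/(19.8/59.30) ≈ -0.78.
ε < 0: margarine and butter are complements.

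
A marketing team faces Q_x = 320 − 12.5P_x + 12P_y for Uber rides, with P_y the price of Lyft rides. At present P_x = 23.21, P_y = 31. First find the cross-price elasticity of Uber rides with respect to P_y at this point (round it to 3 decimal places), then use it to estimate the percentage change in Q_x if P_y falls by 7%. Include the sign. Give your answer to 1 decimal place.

At P_x = 23.21, P_y = 31: Q_x = 401.875.
∂Q_x/∂P_y = 12.
ε = (∂Q_x/∂P_y)(P_y/Q_x) = 12.0000 × 31/401.875 ≈ 0.926.
%ΔQ_x ≈ ε × %ΔP_y = 0.926 × (-7%) = -6.5%.

-6.5%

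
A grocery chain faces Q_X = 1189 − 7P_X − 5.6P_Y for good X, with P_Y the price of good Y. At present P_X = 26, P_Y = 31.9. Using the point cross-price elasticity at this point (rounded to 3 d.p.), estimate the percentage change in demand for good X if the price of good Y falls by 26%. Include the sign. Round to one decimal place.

At P_X = 26, P_Y = 31.9: Q_X = 828.36.
∂Q_X/∂P_Y = -5.6.
ε = (∂Q_X/∂P_Y)(P_Y/Q_X) = -5.6000 × 31.9/828.36 ≈ -0.216.
%ΔQ_X ≈ ε × %ΔP_Y = -0.216 × (-26%) = 5.6%.

5.6%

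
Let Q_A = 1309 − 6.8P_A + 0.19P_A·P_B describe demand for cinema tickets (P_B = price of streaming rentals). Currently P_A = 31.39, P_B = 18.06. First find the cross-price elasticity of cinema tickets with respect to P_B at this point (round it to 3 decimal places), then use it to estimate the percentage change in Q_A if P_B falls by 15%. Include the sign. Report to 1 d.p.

-1.4%

At P_A = 31.39, P_B = 18.06: Q_A = 1203.260.
∂Q_A/∂P_B = 0.19P_A = 5.9641.
ε = (∂Q_A/∂P_B)(P_B/Q_A) = 5.9641 × 18.06/1203.260 ≈ 0.090.
%ΔQ_A ≈ ε × %ΔP_B = 0.090 × (-15%) = -1.4%.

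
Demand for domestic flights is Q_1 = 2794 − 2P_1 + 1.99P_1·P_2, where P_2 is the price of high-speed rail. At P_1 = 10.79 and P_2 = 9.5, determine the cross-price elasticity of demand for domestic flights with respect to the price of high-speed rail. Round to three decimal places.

0.069

At P_1 = 10.79 and P_2 = 9.5: Q_1 = 2976.405.
∂Q_1/∂P_2 = 1.99P_1 = 1.99(10.79) = 21.4721.
ε = (∂Q_1/∂P_2)(P_2/Q_1) = 21.4721 × (9.5/2976.405) ≈ 0.069.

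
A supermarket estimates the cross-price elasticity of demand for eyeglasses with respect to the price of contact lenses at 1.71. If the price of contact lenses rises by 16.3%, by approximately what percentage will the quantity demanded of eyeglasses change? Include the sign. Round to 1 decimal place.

%ΔQ ≈ ε × %ΔP of contact lenses = 1.71 × (16.3%) = 27.9%.
Demand for eyeglasses rises by about 27.9%.

27.9%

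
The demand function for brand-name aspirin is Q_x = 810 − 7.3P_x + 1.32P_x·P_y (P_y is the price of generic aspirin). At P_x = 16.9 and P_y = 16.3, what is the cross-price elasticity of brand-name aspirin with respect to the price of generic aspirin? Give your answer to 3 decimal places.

At P_x = 16.9 and P_y = 16.3: Q_x = 1050.250.
∂Q_x/∂P_y = 1.32P_x = 1.32(16.9) = 22.3080.
ε = (∂Q_x/∂P_y)(P_y/Q_x) = 22.3080 × (16.3/1050.250) ≈ 0.346.
ε > 0: substitutes.

0.346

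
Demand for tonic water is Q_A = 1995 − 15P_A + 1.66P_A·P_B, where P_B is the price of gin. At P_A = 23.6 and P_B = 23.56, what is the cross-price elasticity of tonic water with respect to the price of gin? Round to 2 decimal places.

0.36

At P_A = 23.6 and P_B = 23.56: Q_A = 2563.987.
∂Q_A/∂P_B = 1.66P_A = 1.66(23.6) = 39.1760.
ε = (∂Q_A/∂P_B)(P_B/Q_A) = 39.1760 × (23.56/2563.987) ≈ 0.36.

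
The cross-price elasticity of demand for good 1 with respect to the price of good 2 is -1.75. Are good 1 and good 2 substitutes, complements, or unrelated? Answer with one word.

complements

ε = -1.75 < 0, so a higher price of good 2 lowers demand for good 1: complements.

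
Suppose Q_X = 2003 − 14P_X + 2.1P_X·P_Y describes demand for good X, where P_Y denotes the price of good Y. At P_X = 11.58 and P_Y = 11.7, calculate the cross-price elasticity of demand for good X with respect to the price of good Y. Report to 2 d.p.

0.13

At P_X = 11.58 and P_Y = 11.7: Q_X = 2125.401.
∂Q_X/∂P_Y = 2.1P_X = 2.1(11.58) = 24.3180.
ε = (∂Q_X/∂P_Y)(P_Y/Q_X) = 24.3180 × (11.7/2125.401) ≈ 0.13.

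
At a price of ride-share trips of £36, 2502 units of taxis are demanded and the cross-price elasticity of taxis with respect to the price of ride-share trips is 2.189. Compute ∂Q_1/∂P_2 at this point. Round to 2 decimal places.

152.14

ε = (∂Q_1/∂P_2)·(P_2/Q_1) ⇒ ∂Q_1/∂P_2 = ε·Q_1/P_2 = 2.189 × 2502/36 ≈ 152.14.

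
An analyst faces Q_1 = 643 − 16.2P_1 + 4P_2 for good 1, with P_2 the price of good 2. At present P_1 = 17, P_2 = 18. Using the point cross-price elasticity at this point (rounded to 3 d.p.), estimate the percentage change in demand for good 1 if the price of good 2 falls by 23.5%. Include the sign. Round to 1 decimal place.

At P_1 = 17, P_2 = 18: Q_1 = 439.6.
∂Q_1/∂P_2 = 4.
ε = (∂Q_1/∂P_2)(P_2/Q_1) = 4.0000 × 18/439.6 ≈ 0.164.
%ΔQ_1 ≈ ε × %ΔP_2 = 0.164 × (-23.5%) = -3.9%.

-3.9%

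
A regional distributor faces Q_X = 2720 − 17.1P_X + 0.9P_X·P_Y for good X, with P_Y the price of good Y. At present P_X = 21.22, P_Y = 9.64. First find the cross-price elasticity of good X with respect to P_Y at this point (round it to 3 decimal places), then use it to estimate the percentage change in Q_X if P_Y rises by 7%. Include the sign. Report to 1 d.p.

0.5%

At P_X = 21.22, P_Y = 9.64: Q_X = 2541.243.
∂Q_X/∂P_Y = 0.9P_X = 19.0980.
ε = (∂Q_X/∂P_Y)(P_Y/Q_X) = 19.0980 × 9.64/2541.243 ≈ 0.072.
%ΔQ_X ≈ ε × %ΔP_Y = 0.072 × (7%) = 0.5%.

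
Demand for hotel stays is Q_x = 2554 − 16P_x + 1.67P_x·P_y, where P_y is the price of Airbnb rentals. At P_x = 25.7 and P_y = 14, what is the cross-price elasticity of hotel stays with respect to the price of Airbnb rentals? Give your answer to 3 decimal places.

0.219

At P_x = 25.7 and P_y = 14: Q_x = 2743.666.
∂Q_x/∂P_y = 1.67P_x = 1.67(25.7) = 42.9190.
ε = (∂Q_x/∂P_y)(P_y/Q_x) = 42.9190 × (14/2743.666) ≈ 0.219.
ε > 0: substitutes.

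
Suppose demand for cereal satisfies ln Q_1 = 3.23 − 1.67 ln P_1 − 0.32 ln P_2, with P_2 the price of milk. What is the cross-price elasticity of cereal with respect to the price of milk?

In a log-linear (constant-elasticity) demand function, the coefficient on ln P_2 is the cross-price elasticity.
ε = -0.32. Negative, so cereal and milk are complements.

-0.32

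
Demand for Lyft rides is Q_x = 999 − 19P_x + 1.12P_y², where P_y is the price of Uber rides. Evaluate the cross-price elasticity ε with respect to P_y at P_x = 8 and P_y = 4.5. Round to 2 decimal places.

0.05

At P_x = 8 and P_y = 4.5: Q_x = 869.68.
∂Q_x/∂P_y = 2.24P_y = 2.24(4.5) = 10.0800.
ε = (∂Q_x/∂P_y)(P_y/Q_x) = 10.0800 × (4.5/869.68) ≈ 0.05.
ε > 0: substitutes.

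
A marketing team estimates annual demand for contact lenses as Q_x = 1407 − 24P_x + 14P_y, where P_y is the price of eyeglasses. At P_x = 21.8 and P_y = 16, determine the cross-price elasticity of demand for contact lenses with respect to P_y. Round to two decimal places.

0.20

At P_x = 21.8 and P_y = 16: Q_x = 1107.8.
∂Q_x/∂P_y = 14.
ε = (∂Q_x/∂P_y)(P_y/Q_x) = 14 × (16/1107.8) ≈ 0.20.
Since ε > 0, contact lenses and eyeglasses are substitutes.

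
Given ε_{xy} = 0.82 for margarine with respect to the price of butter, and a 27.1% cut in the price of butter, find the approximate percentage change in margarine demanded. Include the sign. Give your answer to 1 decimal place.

%ΔQ ≈ ε × %ΔP of butter = 0.82 × (-27.1%) = -22.2%.

-22.2%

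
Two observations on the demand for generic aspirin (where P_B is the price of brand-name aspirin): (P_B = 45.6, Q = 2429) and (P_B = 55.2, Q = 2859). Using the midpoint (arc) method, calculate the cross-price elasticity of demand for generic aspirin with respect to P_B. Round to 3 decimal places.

ΔQ_A = 2859 − 2429 = 430; ΔP_B = 55.2 − 45.6 = 9.6.
Midpoints: Q̄_A = 2644.0, P̄_B = 50.40.
ε = (ΔQ_A/Q̄_A)/(ΔP_B/P̄_B) = (430/2644.0)/(9.6/50.40) ≈ 0.854.

0.854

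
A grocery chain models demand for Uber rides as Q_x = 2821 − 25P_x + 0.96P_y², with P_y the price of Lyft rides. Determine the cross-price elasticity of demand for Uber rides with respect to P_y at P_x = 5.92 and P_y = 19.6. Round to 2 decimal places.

At P_x = 5.92 and P_y = 19.6: Q_x = 3041.794.
∂Q_x/∂P_y = 1.92P_y = 1.92(19.6) = 37.6320.
ε = (∂Q_x/∂P_y)(P_y/Q_x) = 37.6320 × (19.6/3041.794) ≈ 0.24.
ε > 0: substitutes.

0.24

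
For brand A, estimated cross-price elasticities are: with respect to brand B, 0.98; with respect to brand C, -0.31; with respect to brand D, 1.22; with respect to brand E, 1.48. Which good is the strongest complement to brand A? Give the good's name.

brand C

Complements have ε < 0. The most negative value is -0.31 (brand C).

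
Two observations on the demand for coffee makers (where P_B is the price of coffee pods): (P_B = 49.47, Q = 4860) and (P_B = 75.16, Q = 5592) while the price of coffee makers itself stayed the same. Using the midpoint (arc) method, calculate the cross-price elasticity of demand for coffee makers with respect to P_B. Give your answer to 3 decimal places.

0.340

ΔQ_A = 5592 − 4860 = 732; ΔP_B = 75.16 − 49.47 = 25.69.
Midpoints: Q̄_A = 5226.0, P̄_B = 62.31.
ε = (ΔQ_A/Q̄_A)/(ΔP_B/P̄_B) = (732/5226.0)/(25.69/62.31) ≈ 0.340.
ε > 0: coffee makers and coffee pods are substitutes.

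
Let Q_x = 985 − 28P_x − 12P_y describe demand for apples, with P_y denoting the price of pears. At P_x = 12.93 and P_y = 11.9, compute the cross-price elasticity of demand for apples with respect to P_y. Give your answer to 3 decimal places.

At P_x = 12.93 and P_y = 11.9: Q_x = 480.16.
∂Q_x/∂P_y = -12.
ε = (∂Q_x/∂P_y)(P_y/Q_x) = -12 × (11.9/480.16) ≈ -0.297.

-0.297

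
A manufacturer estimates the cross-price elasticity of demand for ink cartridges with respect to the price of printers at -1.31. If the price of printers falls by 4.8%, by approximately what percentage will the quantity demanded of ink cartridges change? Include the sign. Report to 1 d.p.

6.3%

%ΔQ ≈ ε × %ΔP of printers = -1.31 × (-4.8%) = 6.3%.
Demand for ink cartridges rises by about 6.3%.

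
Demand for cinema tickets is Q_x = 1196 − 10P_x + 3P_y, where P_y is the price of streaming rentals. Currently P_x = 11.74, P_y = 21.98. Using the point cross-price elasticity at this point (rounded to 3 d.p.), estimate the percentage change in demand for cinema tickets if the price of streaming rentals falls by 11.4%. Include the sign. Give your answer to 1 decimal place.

-0.7%

At P_x = 11.74, P_y = 21.98: Q_x = 1144.54.
∂Q_x/∂P_y = 3.
ε = (∂Q_x/∂P_y)(P_y/Q_x) = 3.0000 × 21.98/1144.54 ≈ 0.058.
%ΔQ_x ≈ ε × %ΔP_y = 0.058 × (-11.4%) = -0.7%.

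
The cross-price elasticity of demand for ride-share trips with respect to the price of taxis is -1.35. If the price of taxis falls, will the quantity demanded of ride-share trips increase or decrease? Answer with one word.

ε < 0 and the price of taxis falls, so the quantity of ride-share trips moves in the opposite direction: it increases.

increase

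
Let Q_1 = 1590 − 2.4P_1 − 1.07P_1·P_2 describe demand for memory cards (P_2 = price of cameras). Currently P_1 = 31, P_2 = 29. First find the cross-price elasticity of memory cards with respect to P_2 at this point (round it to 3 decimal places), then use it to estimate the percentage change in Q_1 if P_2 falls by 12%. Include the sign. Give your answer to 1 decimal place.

At P_1 = 31, P_2 = 29: Q_1 = 553.67.
∂Q_1/∂P_2 = -1.07P_1 = -33.1700.
ε = (∂Q_1/∂P_2)(P_2/Q_1) = -33.1700 × 29/553.67 ≈ -1.737.
%ΔQ_1 ≈ ε × %ΔP_2 = -1.737 × (-12%) = 20.8%.

20.8%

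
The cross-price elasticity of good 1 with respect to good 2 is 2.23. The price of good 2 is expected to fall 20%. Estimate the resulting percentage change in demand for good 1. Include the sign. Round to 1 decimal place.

-44.6%

%ΔQ ≈ ε × %ΔP of good 2 = 2.23 × (-20%) = -44.6%.
Demand for good 1 falls by about 44.6%.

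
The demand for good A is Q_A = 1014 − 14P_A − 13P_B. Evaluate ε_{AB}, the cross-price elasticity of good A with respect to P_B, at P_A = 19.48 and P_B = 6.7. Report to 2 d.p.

At P_A = 19.48 and P_B = 6.7: Q_A = 654.18.
∂Q_A/∂P_B = -13.
ε = (∂Q_A/∂P_B)(P_B/Q_A) = -13 × (6.7/654.18) ≈ -0.13.
Since ε < 0, good A and good B are complements.

-0.13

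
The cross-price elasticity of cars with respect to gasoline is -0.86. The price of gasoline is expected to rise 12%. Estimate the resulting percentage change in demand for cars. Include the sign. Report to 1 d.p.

-10.3%

%ΔQ ≈ ε × %ΔP of gasoline = -0.86 × (12%) = -10.3%.
Demand for cars falls by about 10.3%.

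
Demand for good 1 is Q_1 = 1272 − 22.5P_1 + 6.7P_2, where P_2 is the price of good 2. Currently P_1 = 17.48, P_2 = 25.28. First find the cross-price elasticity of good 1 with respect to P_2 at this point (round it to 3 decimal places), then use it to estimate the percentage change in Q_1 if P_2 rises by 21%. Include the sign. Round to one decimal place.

At P_1 = 17.48, P_2 = 25.28: Q_1 = 1048.076.
∂Q_1/∂P_2 = 6.7.
ε = (∂Q_1/∂P_2)(P_2/Q_1) = 6.7000 × 25.28/1048.076 ≈ 0.162.
%ΔQ_1 ≈ ε × %ΔP_2 = 0.162 × (21%) = 3.4%.

3.4%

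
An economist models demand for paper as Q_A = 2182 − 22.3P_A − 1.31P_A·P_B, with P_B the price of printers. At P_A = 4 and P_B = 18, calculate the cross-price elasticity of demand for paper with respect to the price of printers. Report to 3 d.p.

-0.047

At P_A = 4 and P_B = 18: Q_A = 1998.48.
∂Q_A/∂P_B = -1.31P_A = -1.31(4) = -5.2400.
ε = (∂Q_A/∂P_B)(P_B/Q_A) = -5.2400 × (18/1998.48) ≈ -0.047.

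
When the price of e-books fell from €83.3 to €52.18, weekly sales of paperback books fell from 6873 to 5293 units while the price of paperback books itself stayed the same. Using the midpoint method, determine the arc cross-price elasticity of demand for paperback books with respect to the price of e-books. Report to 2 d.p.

0.57

ΔQ_A = 5293 − 6873 = -1580; ΔP_B = 52.18 − 83.3 = -31.12.
Midpoints: Q̄_A = 6083.0, P̄_B = 67.74.
ε = (ΔQ_A/Q̄_A)/(ΔP_B/P̄_B) = (-1580/6083.0)/(-31.12/67.74) ≈ 0.57.
ε > 0: paperback books and e-books are substitutes.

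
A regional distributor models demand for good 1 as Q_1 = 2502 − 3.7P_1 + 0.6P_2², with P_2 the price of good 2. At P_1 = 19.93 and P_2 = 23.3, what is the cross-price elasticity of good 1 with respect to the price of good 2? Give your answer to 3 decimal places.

0.237

At P_1 = 19.93 and P_2 = 23.3: Q_1 = 2753.993.
∂Q_1/∂P_2 = 1.2P_2 = 1.2(23.3) = 27.9600.
ε = (∂Q_1/∂P_2)(P_2/Q_1) = 27.9600 × (23.3/2753.993) ≈ 0.237.
ε > 0: substitutes.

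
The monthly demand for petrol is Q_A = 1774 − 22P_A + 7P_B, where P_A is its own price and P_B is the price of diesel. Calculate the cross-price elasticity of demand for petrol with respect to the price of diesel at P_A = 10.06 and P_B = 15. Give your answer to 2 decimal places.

0.06

At P_A = 10.06 and P_B = 15: Q_A = 1657.68.
∂Q_A/∂P_B = 7.
ε = (∂Q_A/∂P_B)(P_B/Q_A) = 7 × (15/1657.68) ≈ 0.06.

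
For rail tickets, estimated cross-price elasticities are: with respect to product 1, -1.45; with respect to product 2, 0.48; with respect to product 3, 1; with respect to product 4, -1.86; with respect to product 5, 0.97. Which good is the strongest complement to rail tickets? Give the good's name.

product 4

Complements have ε < 0. The most negative value is -1.86 (product 4).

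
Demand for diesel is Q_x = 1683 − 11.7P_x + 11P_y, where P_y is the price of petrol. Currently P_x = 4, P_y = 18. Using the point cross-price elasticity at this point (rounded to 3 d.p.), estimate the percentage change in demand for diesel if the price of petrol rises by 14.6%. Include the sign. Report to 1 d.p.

1.6%

At P_x = 4, P_y = 18: Q_x = 1834.2.
∂Q_x/∂P_y = 11.
ε = (∂Q_x/∂P_y)(P_y/Q_x) = 11.0000 × 18/1834.2 ≈ 0.108.
%ΔQ_x ≈ ε × %ΔP_y = 0.108 × (14.6%) = 1.6%.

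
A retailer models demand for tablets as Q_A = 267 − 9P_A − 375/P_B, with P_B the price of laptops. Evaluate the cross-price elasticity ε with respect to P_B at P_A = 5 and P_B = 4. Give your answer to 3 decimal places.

0.731

At P_A = 5 and P_B = 4: Q_A = 128.25.
∂Q_A/∂P_B = 375/P_B² = 23.4375.
ε = (∂Q_A/∂P_B)(P_B/Q_A) = 23.4375 × (4/128.25) ≈ 0.731.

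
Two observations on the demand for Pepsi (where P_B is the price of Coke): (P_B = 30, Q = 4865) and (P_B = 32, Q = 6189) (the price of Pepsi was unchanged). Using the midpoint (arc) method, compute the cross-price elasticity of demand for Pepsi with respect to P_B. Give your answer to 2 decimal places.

3.71

ΔQ_A = 6189 − 4865 = 1324; ΔP_B = 32 − 30 = 2.
Midpoints: Q̄_A = 5527.0, P̄_B = 31.00.
ε = (ΔQ_A/Q̄_A)/(ΔP_B/P̄_B) = (1324/5527.0)/(2/31.00) ≈ 3.71.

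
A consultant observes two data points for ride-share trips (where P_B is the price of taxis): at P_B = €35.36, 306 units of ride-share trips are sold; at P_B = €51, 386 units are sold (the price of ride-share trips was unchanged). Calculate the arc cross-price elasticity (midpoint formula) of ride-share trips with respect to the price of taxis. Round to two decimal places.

0.64

ΔQ_A = 386 − 306 = 80; ΔP_B = 51 − 35.36 = 15.64.
Midpoints: Q̄_A = 346.0, P̄_B = 43.18.
ε = (ΔQ_A/Q̄_A)/(ΔP_B/P̄_B) = (80/346.0)/(15.64/43.18) ≈ 0.64.
ε > 0: ride-share trips and taxis are substitutes.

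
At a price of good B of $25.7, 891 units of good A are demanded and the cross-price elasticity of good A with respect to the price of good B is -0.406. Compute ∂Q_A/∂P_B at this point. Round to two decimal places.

ε = (∂Q_A/∂P_B)·(P_B/Q_A) ⇒ ∂Q_A/∂P_B = ε·Q_A/P_B = -0.406 × 891/25.7 ≈ -14.08.

-14.08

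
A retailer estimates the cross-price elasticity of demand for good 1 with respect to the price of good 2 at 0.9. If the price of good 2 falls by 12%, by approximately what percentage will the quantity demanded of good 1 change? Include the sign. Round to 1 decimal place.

%ΔQ ≈ ε × %ΔP of good 2 = 0.9 × (-12%) = -10.8%.

-10.8%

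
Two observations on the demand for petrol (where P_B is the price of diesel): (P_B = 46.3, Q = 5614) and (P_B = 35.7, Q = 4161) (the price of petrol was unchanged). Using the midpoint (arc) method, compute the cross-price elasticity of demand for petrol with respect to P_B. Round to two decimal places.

1.15

ΔQ_A = 4161 − 5614 = -1453; ΔP_B = 35.7 − 46.3 = -10.6.
Midpoints: Q̄_A = 4887.5, P̄_B = 41.00.
ε = (ΔQ_A/Q̄_A)/(ΔP_B/P̄_B) = (-1453/4887.5)/(-10.6/41.00) ≈ 1.15.
ε > 0: petrol and diesel are substitutes.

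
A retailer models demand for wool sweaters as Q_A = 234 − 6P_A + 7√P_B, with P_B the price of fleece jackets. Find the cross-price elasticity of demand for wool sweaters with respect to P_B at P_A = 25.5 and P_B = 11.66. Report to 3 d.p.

0.114

At P_A = 25.5 and P_B = 11.66: Q_A = 104.903.
∂Q_A/∂P_B = 7/(2√P_B) = 7/(2√11.66) = 1.0250.
ε = (∂Q_A/∂P_B)(P_B/Q_A) = 1.0250 × (11.66/104.903) ≈ 0.114.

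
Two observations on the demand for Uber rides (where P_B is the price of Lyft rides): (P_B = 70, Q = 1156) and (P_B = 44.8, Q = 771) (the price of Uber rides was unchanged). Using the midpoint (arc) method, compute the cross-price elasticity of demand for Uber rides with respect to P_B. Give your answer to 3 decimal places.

ΔQ_A = 771 − 1156 = -385; ΔP_B = 44.8 − 70 = -25.2.
Midpoints: Q̄_A = 963.5, P̄_B = 57.40.
ε = (ΔQ_A/Q̄_A)/(ΔP_B/P̄_B) = (-385/963.5)/(-25.2/57.40) ≈ 0.910.
ε > 0: Uber rides and Lyft rides are substitutes.

0.910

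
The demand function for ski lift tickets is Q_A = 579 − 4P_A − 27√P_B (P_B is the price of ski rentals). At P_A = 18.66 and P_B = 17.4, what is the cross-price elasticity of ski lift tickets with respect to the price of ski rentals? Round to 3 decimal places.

At P_A = 18.66 and P_B = 17.4: Q_A = 391.734.
∂Q_A/∂P_B = -27/(2√P_B) = -27/(2√17.4) = -3.2364.
ε = (∂Q_A/∂P_B)(P_B/Q_A) = -3.2364 × (17.4/391.734) ≈ -0.144.

-0.144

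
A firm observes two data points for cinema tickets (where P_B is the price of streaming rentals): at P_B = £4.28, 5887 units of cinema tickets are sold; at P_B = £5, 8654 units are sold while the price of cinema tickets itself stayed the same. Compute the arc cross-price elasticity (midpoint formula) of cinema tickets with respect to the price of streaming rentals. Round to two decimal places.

2.45

ΔQ_A = 8654 − 5887 = 2767; ΔP_B = 5 − 4.28 = 0.72.
Midpoints: Q̄_A = 7270.5, P̄_B = 4.64.
ε = (ΔQ_A/Q̄_A)/(ΔP_B/P̄_B) = (2767/7270.5)/(0.72/4.64) ≈ 2.45.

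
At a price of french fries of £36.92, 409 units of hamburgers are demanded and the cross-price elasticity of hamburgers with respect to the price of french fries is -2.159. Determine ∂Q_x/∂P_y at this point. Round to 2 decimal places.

-23.92

ε = (∂Q_x/∂P_y)·(P_y/Q_x) ⇒ ∂Q_x/∂P_y = ε·Q_x/P_y = -2.159 × 409/36.92 ≈ -23.92.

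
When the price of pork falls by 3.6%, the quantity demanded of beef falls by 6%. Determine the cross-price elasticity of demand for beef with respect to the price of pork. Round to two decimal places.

1.67

ε = (%ΔQ of beef) / (%ΔP of pork) = (-6%) / (-3.6%) ≈ 1.67.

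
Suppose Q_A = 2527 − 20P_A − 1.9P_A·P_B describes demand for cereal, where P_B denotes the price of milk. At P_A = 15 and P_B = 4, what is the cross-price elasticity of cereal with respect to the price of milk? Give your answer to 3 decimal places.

-0.054

At P_A = 15 and P_B = 4: Q_A = 2113.
∂Q_A/∂P_B = -1.9P_A = -1.9(15) = -28.5000.
ε = (∂Q_A/∂P_B)(P_B/Q_A) = -28.5000 × (4/2113) ≈ -0.054.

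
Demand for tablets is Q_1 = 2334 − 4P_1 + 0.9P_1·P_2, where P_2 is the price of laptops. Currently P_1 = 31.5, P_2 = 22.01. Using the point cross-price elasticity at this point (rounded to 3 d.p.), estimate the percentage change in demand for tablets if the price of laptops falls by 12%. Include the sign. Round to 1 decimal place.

-2.6%

At P_1 = 31.5, P_2 = 22.01: Q_1 = 2831.984.
∂Q_1/∂P_2 = 0.9P_1 = 28.3500.
ε = (∂Q_1/∂P_2)(P_2/Q_1) = 28.3500 × 22.01/2831.984 ≈ 0.220.
%ΔQ_1 ≈ ε × %ΔP_2 = 0.220 × (-12%) = -2.6%.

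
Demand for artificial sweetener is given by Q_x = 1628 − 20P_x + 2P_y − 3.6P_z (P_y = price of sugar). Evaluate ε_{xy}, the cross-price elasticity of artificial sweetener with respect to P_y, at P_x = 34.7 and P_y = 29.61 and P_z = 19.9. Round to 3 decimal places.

At P_x = 34.7 and P_y = 29.61 and P_z = 19.9: Q_x = 921.58.
∂Q_x/∂P_y = 2.
ε = (∂Q_x/∂P_y)(P_y/Q_x) = 2 × (29.61/921.58) ≈ 0.064.

0.064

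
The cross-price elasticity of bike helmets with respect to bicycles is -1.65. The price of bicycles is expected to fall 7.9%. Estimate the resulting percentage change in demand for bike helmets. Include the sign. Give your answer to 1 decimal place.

13.0%

%ΔQ ≈ ε × %ΔP of bicycles = -1.65 × (-7.9%) = 13.0%.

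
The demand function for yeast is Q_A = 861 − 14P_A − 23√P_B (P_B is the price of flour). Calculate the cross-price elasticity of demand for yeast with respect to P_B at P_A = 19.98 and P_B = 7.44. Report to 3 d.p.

-0.060

At P_A = 19.98 and P_B = 7.44: Q_A = 518.544.
∂Q_A/∂P_B = -23/(2√P_B) = -23/(2√7.44) = -4.2161.
ε = (∂Q_A/∂P_B)(P_B/Q_A) = -4.2161 × (7.44/518.544) ≈ -0.060.
ε < 0: complements.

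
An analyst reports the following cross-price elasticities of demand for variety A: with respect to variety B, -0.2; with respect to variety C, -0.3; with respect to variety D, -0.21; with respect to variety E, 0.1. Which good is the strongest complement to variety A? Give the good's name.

Complements have ε < 0. The most negative value is -0.3 (variety C).

variety C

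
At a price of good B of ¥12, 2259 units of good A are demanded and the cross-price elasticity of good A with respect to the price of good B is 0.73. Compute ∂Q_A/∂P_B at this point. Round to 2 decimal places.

ε = (∂Q_A/∂P_B)·(P_B/Q_A) ⇒ ∂Q_A/∂P_B = ε·Q_A/P_B = 0.73 × 2259/12 ≈ 137.42.

137.42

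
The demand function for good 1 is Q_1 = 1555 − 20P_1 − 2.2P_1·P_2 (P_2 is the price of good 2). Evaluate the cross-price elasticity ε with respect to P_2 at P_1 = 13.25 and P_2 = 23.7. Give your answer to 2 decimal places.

At P_1 = 13.25 and P_2 = 23.7: Q_1 = 599.145.
∂Q_1/∂P_2 = -2.2P_1 = -2.2(13.25) = -29.1500.
ε = (∂Q_1/∂P_2)(P_2/Q_1) = -29.1500 × (23.7/599.145) ≈ -1.15.

-1.15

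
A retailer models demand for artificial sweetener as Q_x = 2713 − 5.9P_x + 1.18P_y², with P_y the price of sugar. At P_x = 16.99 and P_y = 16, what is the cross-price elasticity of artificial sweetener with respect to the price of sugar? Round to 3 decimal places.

At P_x = 16.99 and P_y = 16: Q_x = 2914.839.
∂Q_x/∂P_y = 2.36P_y = 2.36(16) = 37.7600.
ε = (∂Q_x/∂P_y)(P_y/Q_x) = 37.7600 × (16/2914.839) ≈ 0.207.

0.207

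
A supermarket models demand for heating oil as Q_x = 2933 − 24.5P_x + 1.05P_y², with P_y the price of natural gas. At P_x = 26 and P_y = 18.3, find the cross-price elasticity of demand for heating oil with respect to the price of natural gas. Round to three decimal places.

At P_x = 26 and P_y = 18.3: Q_x = 2647.635.
∂Q_x/∂P_y = 2.1P_y = 2.1(18.3) = 38.4300.
ε = (∂Q_x/∂P_y)(P_y/Q_x) = 38.4300 × (18.3/2647.635) ≈ 0.266.

0.266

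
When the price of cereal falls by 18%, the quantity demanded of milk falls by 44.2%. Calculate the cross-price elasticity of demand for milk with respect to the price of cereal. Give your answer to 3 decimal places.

ε = (%ΔQ of milk) / (%ΔP of cereal) = (-44.2%) / (-18%) ≈ 2.456.

2.456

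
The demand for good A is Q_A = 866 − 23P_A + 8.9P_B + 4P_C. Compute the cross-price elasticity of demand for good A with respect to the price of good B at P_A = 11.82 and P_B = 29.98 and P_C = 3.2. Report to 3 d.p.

0.305

At P_A = 11.82 and P_B = 29.98 and P_C = 3.2: Q_A = 873.762.
∂Q_A/∂P_B = 8.9.
ε = (∂Q_A/∂P_B)(P_B/Q_A) = 8.9 × (29.98/873.762) ≈ 0.305.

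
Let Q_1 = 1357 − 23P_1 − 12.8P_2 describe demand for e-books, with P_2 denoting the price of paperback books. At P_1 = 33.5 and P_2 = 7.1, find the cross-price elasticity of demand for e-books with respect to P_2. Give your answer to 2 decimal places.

At P_1 = 33.5 and P_2 = 7.1: Q_1 = 495.62.
∂Q_1/∂P_2 = -12.8.
ε = (∂Q_1/∂P_2)(P_2/Q_1) = -12.8 × (7.1/495.62) ≈ -0.18.
Since ε < 0, e-books and paperback books are complements.

-0.18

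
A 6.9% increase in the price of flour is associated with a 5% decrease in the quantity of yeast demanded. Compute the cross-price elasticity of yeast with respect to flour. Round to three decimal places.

-0.725

ε = (%ΔQ of yeast) / (%ΔP of flour) = (-5%) / (6.9%) ≈ -0.725.
Negative cross-price elasticity: complements.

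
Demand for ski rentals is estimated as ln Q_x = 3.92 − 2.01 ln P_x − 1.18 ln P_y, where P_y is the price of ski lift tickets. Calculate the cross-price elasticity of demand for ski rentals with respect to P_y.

In a log-linear (constant-elasticity) demand function, the coefficient on ln P_y is the cross-price elasticity.
ε = -1.18. Negative, so ski rentals and ski lift tickets are complements.

-1.18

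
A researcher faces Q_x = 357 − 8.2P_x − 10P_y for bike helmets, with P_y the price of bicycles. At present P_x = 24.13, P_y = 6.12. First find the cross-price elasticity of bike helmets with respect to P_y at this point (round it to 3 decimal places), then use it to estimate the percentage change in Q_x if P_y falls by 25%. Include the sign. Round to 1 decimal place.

15.6%

At P_x = 24.13, P_y = 6.12: Q_x = 97.934.
∂Q_x/∂P_y = -10.
ε = (∂Q_x/∂P_y)(P_y/Q_x) = -10.0000 × 6.12/97.934 ≈ -0.625.
%ΔQ_x ≈ ε × %ΔP_y = -0.625 × (-25%) = 15.6%.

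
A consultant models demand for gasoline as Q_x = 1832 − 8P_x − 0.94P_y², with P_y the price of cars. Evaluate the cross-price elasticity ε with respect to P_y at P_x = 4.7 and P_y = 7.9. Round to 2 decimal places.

-0.07

At P_x = 4.7 and P_y = 7.9: Q_x = 1735.735.
∂Q_x/∂P_y = -1.88P_y = -1.88(7.9) = -14.8520.
ε = (∂Q_x/∂P_y)(P_y/Q_x) = -14.8520 × (7.9/1735.735) ≈ -0.07.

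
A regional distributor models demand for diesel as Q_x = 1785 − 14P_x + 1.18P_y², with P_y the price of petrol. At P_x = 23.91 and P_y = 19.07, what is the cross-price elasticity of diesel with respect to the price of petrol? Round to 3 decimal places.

0.457

At P_x = 23.91 and P_y = 19.07: Q_x = 1879.385.
∂Q_x/∂P_y = 2.36P_y = 2.36(19.07) = 45.0052.
ε = (∂Q_x/∂P_y)(P_y/Q_x) = 45.0052 × (19.07/1879.385) ≈ 0.457.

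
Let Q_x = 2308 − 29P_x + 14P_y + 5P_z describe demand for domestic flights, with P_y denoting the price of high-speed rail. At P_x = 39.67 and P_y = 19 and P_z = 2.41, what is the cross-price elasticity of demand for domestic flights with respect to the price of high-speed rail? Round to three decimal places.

At P_x = 39.67 and P_y = 19 and P_z = 2.41: Q_x = 1435.62.
∂Q_x/∂P_y = 14.
ε = (∂Q_x/∂P_y)(P_y/Q_x) = 14 × (19/1435.62) ≈ 0.185.
Since ε > 0, domestic flights and high-speed rail are substitutes.

0.185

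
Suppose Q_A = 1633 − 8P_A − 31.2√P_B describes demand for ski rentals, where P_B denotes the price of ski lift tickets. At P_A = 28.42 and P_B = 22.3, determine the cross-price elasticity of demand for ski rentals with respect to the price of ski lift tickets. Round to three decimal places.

At P_A = 28.42 and P_B = 22.3: Q_A = 1258.305.
∂Q_A/∂P_B = -31.2/(2√P_B) = -31.2/(2√22.3) = -3.3035.
ε = (∂Q_A/∂P_B)(P_B/Q_A) = -3.3035 × (22.3/1258.305) ≈ -0.059.

-0.059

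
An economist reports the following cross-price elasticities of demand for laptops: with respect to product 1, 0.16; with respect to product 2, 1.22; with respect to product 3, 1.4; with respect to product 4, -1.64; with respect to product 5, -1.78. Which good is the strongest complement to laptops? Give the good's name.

Complements have ε < 0. The most negative value is -1.78 (product 5).

product 5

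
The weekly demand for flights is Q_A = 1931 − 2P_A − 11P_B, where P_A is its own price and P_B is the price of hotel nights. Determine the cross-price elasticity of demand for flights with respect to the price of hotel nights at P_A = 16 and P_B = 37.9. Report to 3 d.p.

At P_A = 16 and P_B = 37.9: Q_A = 1482.1.
∂Q_A/∂P_B = -11.
ε = (∂Q_A/∂P_B)(P_B/Q_A) = -11 × (37.9/1482.1) ≈ -0.281.

-0.281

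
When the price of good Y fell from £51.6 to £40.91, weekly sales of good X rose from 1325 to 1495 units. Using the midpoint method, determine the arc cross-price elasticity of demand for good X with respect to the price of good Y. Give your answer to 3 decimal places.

ΔQ_X = 1495 − 1325 = 170; ΔP_Y = 40.91 − 51.6 = -10.69.
Midpoints: Q̄_X = 1410.0, P̄_Y = 46.25.
ε = (ΔQ_X/Q̄_X)/(ΔP_Y/P̄_Y) = (170/1410.0)/(-10.69/46.25) ≈ -0.522.

-0.522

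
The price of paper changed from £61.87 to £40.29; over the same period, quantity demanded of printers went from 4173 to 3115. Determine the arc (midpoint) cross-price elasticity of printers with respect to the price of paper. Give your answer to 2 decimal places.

0.69

ΔQ_A = 3115 − 4173 = -1058; ΔP_B = 40.29 − 61.87 = -21.58.
Midpoints: Q̄_A = 3644.0, P̄_B = 51.08.
ε = (ΔQ_A/Q̄_A)/(ΔP_B/P̄_B) = (-1058/3644.0)/(-21.58/51.08) ≈ 0.69.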